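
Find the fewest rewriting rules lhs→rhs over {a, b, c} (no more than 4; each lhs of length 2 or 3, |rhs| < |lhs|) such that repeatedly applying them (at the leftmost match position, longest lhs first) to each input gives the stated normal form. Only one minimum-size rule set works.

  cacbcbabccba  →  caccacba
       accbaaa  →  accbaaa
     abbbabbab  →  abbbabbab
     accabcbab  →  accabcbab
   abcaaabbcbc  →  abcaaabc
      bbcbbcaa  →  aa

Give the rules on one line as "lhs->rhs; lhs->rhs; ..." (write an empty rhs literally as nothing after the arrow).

aba->c; bbc->; cbc->ca

  | cacbcbabccba => cacababccba => caccbccba => caccacba
  | accbaaa
  | abbbabbab
  | accabcbab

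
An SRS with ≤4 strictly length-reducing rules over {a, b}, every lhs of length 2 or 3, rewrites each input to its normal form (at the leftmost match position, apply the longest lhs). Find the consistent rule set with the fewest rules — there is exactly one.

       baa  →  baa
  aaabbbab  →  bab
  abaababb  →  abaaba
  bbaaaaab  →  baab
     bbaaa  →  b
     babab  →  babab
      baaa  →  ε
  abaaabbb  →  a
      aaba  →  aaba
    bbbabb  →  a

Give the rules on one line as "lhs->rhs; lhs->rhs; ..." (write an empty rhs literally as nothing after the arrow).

  | baa
  | aaabbbab => bbbbab => bab
  | abaababb => abaaba
  | bbaaaaab => aaaaab => baab

aaa->b; bb->; bbb->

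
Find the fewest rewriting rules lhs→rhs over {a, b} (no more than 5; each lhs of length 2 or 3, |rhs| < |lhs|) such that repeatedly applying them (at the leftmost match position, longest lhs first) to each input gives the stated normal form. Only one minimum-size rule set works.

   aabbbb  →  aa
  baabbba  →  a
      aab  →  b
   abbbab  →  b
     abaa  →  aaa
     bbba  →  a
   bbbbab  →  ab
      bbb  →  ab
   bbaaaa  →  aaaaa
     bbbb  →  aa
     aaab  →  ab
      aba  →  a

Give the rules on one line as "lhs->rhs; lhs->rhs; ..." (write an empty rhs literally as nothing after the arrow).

aab->b; ba->; baa->aa; bb->a

  | aabbbb => bbbb => abb => aa
  | baabbba => aabbba => bbba => aba => a
  | aab => b
  | abbbab => aabab => bab => b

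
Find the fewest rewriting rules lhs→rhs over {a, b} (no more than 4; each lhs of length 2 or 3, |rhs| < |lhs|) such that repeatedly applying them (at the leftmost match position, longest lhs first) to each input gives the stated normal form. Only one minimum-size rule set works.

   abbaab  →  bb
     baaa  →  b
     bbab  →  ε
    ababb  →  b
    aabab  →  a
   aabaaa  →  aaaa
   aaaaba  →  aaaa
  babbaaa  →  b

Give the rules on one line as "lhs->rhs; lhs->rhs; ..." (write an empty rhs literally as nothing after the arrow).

  | abbaab => baab => bab => bb
  | baaa => baa => ba => b
  | bbab => ab => ε
  | ababb => abb => b

ab->; ba->b; bba->a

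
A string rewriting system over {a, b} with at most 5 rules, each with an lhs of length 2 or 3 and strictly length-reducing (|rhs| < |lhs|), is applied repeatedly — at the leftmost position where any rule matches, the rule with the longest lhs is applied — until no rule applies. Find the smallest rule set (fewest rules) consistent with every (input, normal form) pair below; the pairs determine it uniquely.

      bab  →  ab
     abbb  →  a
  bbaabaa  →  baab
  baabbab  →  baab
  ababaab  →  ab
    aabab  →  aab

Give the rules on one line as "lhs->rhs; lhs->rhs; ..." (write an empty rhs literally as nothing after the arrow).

aba->ab; bab->ab; bb->b; bbb->

  | bab => ab
  | abbb => a
  | bbaabaa => baabaa => baaba => baab
  | baabbab => baabab => baabb => baab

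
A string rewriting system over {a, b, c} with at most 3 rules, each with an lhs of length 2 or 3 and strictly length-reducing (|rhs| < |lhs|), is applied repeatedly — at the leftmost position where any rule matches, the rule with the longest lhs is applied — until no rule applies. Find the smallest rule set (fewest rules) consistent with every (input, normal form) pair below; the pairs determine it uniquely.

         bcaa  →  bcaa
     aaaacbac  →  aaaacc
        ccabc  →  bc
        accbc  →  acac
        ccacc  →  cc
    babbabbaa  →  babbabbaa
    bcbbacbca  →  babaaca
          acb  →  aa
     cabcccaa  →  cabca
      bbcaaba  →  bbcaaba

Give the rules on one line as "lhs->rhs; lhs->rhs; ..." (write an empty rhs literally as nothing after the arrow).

  | bcaa
  | aaaacbac => aaaacc
  | ccabc => bc
  | accbc => acac

cb->a; cba->c; cca->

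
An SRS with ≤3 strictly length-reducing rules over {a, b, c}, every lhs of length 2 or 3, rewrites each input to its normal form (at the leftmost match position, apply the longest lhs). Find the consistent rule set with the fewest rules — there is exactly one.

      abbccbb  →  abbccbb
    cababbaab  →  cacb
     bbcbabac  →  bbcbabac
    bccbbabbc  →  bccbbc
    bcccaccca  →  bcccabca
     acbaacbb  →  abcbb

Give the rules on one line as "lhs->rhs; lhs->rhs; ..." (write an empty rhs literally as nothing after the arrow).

acc->ab; baa->c; bba->

  | abbccbb
  | cababbaab => cabaab => cacb
  | bbcbabac
  | bccbbabbc => bccbbc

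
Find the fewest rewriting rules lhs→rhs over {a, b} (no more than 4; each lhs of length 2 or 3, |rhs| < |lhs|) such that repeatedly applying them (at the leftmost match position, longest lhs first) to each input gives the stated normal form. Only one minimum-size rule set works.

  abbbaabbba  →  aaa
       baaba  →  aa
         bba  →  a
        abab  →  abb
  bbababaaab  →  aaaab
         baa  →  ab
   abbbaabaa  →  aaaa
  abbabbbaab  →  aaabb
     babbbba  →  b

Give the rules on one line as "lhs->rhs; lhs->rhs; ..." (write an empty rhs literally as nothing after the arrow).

ba->b; baa->ab; bba->a

  | abbbaabbba => abaabbba => aabbbba => aabba => aaa
  | baaba => abba => aa
  | bba => a
  | abab => abb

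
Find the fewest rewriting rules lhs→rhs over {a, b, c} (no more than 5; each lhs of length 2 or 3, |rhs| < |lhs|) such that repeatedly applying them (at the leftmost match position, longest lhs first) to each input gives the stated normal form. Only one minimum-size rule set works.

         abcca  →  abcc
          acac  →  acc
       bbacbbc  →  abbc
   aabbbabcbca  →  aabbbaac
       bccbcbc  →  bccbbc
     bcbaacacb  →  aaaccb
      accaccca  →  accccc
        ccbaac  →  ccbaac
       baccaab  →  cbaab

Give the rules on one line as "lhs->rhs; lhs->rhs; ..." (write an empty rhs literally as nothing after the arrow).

  | abcca => abcc
  | acac => acc
  | bbacbbc => bcbbbc => abbc
  | aabbbabcbca => aabbbaaca => aabbbaac

bac->cb; bcb->a; ca->c; cbc->cb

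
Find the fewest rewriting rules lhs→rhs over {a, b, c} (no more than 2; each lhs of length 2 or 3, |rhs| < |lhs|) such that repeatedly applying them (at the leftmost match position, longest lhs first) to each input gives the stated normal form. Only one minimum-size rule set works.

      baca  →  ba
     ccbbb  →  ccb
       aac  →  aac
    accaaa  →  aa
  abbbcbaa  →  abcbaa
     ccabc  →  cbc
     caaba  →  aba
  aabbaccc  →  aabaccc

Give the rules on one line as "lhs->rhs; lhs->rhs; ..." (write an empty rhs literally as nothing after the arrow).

  | baca => ba
  | ccbbb => ccbb => ccb
  | aac
  | accaaa => acaa => aa

bb->b; ca->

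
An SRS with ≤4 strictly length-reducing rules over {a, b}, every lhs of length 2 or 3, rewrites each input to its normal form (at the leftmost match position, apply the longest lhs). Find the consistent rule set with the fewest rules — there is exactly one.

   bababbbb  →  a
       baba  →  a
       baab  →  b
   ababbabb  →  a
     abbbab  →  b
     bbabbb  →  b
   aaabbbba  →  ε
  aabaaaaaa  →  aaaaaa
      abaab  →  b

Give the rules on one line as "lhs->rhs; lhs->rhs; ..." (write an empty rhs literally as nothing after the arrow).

  | bababbbb => ababbbb => babbbb => abbbb => bbbb => abb => bb => a
  | baba => aba => ba => a
  | baab => aab => ab => b
  | ababbabb => babbabb => abbabb => bbabb => bb => a

ab->b; ba->a; bb->a; bba->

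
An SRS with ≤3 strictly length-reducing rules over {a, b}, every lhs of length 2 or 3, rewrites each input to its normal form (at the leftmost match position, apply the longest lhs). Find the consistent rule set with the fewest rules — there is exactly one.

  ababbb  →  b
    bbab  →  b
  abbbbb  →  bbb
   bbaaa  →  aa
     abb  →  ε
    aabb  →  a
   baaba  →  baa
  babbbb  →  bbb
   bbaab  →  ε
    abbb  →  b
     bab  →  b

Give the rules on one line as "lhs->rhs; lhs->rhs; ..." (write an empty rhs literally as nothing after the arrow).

  | ababbb => abbb => b
  | bbab => b
  | abbbbb => bbb
  | bbaaa => aa

ab->; abb->; bba->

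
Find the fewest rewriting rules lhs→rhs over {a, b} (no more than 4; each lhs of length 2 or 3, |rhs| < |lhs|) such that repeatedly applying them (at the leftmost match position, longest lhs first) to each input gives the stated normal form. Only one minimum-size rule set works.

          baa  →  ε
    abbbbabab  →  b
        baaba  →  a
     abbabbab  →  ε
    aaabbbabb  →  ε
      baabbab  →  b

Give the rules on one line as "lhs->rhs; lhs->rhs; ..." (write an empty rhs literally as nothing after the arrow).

  | baa => bb => ε
  | abbbbabab => bbbabab => babab => bab => b
  | baaba => bba => a
  | abbabbab => babbab => bbab => ab => ε

aa->b; aab->b; ab->; bb->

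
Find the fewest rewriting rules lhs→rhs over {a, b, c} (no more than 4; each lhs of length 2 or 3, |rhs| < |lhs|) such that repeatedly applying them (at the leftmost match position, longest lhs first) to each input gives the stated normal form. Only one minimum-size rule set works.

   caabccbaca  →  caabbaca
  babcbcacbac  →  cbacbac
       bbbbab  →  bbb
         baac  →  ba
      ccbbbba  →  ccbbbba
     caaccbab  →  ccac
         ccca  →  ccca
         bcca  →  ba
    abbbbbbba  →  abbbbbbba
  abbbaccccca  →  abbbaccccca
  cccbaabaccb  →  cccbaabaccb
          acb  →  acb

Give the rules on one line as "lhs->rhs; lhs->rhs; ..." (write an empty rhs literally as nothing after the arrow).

  | caabccbaca => caabcbaca => caabbaca
  | babcbcacbac => cbcacbac => cbacbac
  | bbbbab => bbb
  | baac => bca => ba

aac->ca; bab->; bc->b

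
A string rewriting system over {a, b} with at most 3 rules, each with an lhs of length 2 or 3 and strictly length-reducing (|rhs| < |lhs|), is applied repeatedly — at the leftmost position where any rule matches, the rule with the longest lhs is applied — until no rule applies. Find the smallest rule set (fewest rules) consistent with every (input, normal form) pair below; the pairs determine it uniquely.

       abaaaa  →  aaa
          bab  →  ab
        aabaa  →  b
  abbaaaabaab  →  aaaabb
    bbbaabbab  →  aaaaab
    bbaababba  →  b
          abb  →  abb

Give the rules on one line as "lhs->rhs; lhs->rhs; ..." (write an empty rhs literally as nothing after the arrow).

aba->b; ba->a; bba->aa

  | abaaaa => baaa => aaa
  | bab => ab
  | aabaa => aba => b
  | abbaaaabaab => aaaaaabaab => aaaaabab => aaaabb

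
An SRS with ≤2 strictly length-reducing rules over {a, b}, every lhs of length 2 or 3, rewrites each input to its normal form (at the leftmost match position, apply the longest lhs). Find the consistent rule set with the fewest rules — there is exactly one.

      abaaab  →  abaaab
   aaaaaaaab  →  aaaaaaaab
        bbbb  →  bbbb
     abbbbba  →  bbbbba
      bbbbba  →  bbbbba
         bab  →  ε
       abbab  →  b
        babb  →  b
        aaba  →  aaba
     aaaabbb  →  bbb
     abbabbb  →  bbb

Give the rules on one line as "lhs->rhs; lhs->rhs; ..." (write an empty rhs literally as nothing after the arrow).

  | abaaab
  | aaaaaaaab
  | bbbb
  | abbbbba => bbbbba

abb->bb; bab->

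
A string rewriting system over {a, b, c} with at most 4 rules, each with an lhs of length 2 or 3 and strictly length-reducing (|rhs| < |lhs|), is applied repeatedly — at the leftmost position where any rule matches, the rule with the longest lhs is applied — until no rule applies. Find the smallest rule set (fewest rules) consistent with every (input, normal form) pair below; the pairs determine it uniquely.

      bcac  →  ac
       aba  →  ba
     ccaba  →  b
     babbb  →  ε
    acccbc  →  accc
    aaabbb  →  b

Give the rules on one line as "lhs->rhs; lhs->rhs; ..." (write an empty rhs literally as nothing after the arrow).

  | bcac => ac
  | aba => ba
  | ccaba => cbba => ca => b
  | babbb => bbbb => bb => ε

ab->b; bb->; bc->; ca->b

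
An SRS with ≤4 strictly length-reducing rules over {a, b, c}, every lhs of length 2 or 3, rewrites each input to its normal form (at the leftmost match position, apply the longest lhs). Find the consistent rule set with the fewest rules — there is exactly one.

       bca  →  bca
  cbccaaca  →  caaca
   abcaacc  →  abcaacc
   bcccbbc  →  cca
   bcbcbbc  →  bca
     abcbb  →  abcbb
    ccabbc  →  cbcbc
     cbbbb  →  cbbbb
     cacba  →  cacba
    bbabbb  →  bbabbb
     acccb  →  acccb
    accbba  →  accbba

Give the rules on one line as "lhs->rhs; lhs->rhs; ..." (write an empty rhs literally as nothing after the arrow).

bbc->ca; bcc->; cab->bc

  | bca
  | cbccaaca => caaca
  | abcaacc
  | bcccbbc => cbbc => cca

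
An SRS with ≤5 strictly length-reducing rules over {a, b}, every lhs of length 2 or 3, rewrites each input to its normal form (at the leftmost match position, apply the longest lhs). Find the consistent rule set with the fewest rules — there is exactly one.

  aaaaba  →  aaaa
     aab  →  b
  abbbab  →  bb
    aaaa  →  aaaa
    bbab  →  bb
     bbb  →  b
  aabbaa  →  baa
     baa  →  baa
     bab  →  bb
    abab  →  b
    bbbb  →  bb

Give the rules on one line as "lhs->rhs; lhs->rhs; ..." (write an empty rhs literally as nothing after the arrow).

ab->b; aba->a; bba->ba; bbb->b

  | aaaaba => aaaa
  | aab => ab => b
  | abbbab => bbbab => bab => bb
  | aaaa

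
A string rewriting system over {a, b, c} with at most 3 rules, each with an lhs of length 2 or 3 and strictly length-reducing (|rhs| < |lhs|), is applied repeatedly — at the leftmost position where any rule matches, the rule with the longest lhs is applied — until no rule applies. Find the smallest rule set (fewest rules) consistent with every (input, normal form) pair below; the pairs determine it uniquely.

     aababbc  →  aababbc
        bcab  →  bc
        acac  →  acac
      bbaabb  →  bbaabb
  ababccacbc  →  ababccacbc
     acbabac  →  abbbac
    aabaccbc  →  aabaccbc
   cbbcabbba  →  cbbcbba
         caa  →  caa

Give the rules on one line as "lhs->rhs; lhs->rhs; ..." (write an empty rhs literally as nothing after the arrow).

  | aababbc
  | bcab => bc
  | acac
  | bbaabb

cab->c; cba->bb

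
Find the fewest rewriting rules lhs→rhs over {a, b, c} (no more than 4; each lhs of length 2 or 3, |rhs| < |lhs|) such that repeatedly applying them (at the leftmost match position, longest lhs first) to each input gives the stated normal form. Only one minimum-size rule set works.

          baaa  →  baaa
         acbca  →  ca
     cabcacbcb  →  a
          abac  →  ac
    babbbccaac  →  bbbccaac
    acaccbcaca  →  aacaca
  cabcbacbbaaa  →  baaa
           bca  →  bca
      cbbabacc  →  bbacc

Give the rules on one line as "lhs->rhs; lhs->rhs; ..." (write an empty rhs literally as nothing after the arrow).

  | baaa
  | acbca => abca => ca
  | cabcacbcb => acacbcb => acabcb => aacb => aab => a
  | abac => ac

ab->; cab->a; cb->b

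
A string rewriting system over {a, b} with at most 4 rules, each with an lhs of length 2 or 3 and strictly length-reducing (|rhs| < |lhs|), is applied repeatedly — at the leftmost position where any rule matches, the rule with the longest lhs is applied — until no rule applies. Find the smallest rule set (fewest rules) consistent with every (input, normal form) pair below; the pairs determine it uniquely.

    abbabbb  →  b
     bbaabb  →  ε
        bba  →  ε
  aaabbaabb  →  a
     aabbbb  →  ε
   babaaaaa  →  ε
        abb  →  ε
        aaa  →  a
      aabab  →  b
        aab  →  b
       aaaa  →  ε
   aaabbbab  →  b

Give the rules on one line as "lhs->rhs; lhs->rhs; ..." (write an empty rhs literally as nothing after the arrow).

  | abbabbb => aaabbb => abbb => aab => b
  | bbaabb => aaabb => abb => aa => ε
  | bba => aa => ε
  | aaabbaabb => abbaabb => aaaabb => aabb => bb => a

aa->; ba->; bb->a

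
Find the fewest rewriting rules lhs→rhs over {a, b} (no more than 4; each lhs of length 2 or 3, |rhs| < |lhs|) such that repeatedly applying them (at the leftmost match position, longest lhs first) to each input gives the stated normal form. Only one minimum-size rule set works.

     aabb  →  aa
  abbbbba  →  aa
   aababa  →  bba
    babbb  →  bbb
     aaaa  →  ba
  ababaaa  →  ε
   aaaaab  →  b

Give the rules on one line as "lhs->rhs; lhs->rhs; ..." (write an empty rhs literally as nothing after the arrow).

  | aabb => aab => aa
  | abbbbba => abbbba => abbba => abba => aba => aa
  | aababa => aaaba => bba
  | babbb => bbb

aaa->b; ab->a; baa->; bab->b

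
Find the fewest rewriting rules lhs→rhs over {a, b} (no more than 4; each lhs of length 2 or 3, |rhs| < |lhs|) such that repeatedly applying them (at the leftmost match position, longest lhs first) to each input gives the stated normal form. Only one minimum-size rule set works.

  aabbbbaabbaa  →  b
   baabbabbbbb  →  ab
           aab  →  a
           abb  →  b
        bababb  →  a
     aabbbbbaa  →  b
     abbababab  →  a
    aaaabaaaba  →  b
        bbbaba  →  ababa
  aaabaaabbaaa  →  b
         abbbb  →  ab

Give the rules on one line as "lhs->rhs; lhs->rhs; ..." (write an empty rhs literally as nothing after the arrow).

  | aabbbbaabbaa => bbbbbaabbaa => abbbaabbaa => aabaabbaa => bbaabbaa => aaabbaa => aabbaa => bbbaa => abaa => abb => aa => b
  | baabbabbbbb => bbbbabbbbb => abbabbbbb => aaabbbbb => aabbbbb => bbbbbb => abbbb => aabb => bbb => ab
  | aab => bb => a
  | abb => aa => b

aa->b; aaa->aa; bb->a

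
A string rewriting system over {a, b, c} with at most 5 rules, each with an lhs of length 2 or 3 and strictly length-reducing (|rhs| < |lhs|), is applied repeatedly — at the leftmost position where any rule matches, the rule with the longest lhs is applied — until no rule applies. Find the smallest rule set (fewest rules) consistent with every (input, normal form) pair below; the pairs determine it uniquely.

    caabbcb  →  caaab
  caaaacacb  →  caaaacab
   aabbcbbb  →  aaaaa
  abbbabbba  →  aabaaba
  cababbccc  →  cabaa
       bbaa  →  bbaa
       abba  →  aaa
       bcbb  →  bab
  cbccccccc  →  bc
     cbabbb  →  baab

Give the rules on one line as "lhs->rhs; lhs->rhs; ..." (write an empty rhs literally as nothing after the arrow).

abb->aa; cb->b; cbb->ab; ccc->

  | caabbcb => caaacb => caaab
  | caaaacacb => caaaacab
  | aabbcbbb => aaacbbb => aaaabb => aaaaa
  | abbbabbba => aababbba => aabaaba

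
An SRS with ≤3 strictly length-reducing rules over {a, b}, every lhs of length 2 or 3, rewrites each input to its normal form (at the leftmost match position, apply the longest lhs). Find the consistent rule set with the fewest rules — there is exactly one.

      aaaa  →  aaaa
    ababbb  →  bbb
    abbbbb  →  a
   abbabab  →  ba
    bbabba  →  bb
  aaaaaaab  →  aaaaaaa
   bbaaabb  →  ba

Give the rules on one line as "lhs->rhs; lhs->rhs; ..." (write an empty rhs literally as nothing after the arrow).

ab->a; aba->; baa->

  | aaaa
  | ababbb => bbb
  | abbbbb => abbbb => abbb => abb => ab => a
  | abbabab => ababab => bab => ba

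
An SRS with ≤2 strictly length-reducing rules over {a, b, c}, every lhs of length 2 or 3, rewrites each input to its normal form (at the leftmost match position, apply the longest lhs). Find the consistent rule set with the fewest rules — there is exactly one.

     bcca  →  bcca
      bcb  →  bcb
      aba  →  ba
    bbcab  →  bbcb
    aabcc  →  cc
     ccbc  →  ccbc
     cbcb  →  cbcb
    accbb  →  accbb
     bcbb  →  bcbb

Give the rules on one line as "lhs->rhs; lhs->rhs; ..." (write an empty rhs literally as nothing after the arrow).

aab->; ab->b

  | bcca
  | bcb
  | aba => ba
  | bbcab => bbcb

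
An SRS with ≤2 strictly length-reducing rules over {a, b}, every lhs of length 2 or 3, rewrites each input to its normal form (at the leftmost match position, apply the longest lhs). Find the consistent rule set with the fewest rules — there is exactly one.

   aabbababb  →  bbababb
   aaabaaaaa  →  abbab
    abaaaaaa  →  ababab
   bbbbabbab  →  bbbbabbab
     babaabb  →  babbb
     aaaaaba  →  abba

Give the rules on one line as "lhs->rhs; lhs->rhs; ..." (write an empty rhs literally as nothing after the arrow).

aa->; aaa->ab

  | aabbababb => bbababb
  | aaabaaaaa => abbaaaaa => abbabaa => abbab
  | abaaaaaa => ababaaa => ababab
  | bbbbabbab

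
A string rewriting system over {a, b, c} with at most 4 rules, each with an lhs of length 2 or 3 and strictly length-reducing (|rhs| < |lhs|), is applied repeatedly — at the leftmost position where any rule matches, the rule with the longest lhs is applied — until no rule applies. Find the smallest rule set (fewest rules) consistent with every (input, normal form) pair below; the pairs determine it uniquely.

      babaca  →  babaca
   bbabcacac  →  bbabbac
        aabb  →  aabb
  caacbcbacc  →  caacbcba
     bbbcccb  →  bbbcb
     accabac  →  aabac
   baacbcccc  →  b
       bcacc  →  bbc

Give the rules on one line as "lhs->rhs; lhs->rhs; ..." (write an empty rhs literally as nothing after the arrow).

  | babaca
  | bbabcacac => bbabbac
  | aabb
  | caacbcbacc => caacbcba

baa->c; cac->b; cc->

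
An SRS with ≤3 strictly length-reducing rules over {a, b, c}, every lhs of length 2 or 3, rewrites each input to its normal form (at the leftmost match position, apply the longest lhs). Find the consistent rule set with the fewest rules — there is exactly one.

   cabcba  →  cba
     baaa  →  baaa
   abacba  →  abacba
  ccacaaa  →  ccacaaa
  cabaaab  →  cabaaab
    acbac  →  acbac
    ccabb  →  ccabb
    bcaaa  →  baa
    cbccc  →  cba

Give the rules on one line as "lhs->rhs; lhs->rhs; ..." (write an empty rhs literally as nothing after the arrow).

  | cabcba => cba
  | baaa
  | abacba
  | ccacaaa

abc->; bca->b; ccc->a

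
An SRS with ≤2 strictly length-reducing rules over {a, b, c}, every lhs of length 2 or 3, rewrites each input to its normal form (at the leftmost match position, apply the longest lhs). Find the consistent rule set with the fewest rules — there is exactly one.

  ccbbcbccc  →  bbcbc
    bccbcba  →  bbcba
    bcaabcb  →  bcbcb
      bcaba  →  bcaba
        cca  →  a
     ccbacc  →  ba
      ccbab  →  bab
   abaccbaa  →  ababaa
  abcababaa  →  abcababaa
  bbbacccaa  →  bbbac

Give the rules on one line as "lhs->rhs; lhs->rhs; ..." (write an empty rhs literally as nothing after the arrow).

  | ccbbcbccc => bbcbccc => bbcbc
  | bccbcba => bbcba
  | bcaabcb => bcbcb
  | bcaba

caa->c; cc->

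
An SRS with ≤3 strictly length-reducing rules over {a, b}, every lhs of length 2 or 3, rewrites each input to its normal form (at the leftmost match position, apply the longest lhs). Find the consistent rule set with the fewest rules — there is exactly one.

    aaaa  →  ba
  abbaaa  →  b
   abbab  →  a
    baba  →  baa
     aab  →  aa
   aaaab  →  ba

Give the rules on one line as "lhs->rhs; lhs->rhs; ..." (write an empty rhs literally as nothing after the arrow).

  | aaaa => ba
  | abbaaa => aaa => b
  | abbab => ab => a
  | baba => baa

aaa->b; ab->a; abb->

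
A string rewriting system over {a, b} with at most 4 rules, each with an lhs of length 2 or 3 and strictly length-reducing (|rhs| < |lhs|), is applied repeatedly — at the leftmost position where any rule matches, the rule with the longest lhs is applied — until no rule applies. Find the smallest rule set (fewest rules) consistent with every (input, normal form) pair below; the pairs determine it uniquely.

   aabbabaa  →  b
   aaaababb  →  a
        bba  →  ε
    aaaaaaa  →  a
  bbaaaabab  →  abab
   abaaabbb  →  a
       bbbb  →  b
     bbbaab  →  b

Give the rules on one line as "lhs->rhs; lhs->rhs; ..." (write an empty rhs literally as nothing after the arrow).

  | aabbabaa => bbabaa => aabaa => baa => b
  | aaaababb => aababb => babb => bb => a
  | bba => aa => ε
  | aaaaaaa => aaaaa => aaa => a

aa->; abb->b; bb->a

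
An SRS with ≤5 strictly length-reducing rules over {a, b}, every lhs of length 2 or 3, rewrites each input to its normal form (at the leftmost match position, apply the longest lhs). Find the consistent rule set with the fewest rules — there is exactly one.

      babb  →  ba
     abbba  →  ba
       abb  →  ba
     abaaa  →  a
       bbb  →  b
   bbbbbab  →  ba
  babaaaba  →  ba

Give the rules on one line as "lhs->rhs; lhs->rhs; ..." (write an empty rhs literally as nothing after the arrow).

aa->a; ab->a; abb->ba; bb->b

  | babb => bba => ba
  | abbba => baba => baa => ba
  | abb => ba
  | abaaa => aaaa => aaa => aa => a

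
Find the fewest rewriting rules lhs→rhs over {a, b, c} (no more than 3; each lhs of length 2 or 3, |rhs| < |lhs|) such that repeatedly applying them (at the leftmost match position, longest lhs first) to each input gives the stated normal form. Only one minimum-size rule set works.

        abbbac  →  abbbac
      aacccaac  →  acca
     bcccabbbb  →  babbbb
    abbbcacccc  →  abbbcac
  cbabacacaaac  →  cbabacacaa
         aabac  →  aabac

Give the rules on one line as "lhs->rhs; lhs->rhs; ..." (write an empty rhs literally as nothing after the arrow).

  | abbbac
  | aacccaac => accaac => acca
  | bcccabbbb => babbbb
  | abbbcacccc => abbbcac

aac->a; ccc->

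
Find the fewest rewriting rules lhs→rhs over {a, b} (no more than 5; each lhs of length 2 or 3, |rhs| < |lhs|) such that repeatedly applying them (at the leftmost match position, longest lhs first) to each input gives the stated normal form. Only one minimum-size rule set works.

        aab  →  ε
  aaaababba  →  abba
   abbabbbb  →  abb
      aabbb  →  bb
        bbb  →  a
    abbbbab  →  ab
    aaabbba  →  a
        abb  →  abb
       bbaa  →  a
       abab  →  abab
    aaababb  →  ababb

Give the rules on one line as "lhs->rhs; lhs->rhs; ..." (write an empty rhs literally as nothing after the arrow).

  | aab => ε
  | aaaababba => aababba => abba
  | abbabbbb => abbaab => abb
  | aabbb => bb

aa->b; aaa->a; aab->; bbb->a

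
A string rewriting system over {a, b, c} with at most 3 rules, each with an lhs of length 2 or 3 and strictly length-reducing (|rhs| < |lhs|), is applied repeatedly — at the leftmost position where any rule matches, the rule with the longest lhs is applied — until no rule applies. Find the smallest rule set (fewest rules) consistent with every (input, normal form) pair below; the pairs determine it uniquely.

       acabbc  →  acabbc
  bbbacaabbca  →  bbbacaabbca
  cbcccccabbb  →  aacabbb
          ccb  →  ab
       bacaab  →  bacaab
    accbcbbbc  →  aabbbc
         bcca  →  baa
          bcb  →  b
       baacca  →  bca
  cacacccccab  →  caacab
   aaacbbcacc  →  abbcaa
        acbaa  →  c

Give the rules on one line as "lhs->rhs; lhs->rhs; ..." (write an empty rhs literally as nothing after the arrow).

aaa->c; cb->; cc->a

  | acabbc
  | bbbacaabbca
  | cbcccccabbb => cccccabbb => acccabbb => aacabbb
  | ccb => ab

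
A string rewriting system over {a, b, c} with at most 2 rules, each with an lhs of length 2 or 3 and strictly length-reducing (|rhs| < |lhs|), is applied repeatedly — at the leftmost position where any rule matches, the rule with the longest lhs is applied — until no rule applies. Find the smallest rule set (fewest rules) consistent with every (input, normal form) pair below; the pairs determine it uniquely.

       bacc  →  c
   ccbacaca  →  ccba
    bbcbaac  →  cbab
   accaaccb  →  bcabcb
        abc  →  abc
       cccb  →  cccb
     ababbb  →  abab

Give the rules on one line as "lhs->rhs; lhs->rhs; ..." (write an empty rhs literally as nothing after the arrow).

ac->b; bb->

  | bacc => bbc => c
  | ccbacaca => ccbbaca => ccaca => ccba
  | bbcbaac => cbaac => cbab
  | accaaccb => bcaaccb => bcabcb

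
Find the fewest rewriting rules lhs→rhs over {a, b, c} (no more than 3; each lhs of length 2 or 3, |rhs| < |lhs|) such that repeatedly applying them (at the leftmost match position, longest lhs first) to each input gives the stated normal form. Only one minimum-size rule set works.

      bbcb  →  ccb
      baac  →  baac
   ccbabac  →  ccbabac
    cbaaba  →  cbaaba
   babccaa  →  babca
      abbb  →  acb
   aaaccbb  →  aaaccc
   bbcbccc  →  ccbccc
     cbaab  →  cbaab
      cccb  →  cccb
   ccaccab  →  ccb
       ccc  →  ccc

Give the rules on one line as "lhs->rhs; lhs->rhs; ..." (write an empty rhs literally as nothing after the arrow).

bb->c; cca->c

  | bbcb => ccb
  | baac
  | ccbabac
  | cbaaba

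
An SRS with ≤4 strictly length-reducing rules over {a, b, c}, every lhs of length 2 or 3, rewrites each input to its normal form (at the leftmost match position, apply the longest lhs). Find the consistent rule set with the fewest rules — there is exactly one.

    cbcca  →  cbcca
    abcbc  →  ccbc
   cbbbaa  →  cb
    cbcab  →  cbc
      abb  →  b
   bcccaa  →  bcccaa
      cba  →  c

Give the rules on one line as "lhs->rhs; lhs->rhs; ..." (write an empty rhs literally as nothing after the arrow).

  | cbcca
  | abcbc => ccbc
  | cbbbaa => cbba => cb
  | cbcab => cbc

ab->; abc->cc; ba->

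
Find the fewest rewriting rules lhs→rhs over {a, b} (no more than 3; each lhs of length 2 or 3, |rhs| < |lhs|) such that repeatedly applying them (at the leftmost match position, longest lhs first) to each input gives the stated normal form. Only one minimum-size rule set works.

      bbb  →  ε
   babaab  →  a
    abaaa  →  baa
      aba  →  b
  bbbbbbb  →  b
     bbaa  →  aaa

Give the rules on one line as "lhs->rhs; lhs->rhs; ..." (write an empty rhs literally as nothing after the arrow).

ab->; aba->b; bb->a

  | bbb => ab => ε
  | babaab => bbab => aab => a
  | abaaa => baa
  | aba => b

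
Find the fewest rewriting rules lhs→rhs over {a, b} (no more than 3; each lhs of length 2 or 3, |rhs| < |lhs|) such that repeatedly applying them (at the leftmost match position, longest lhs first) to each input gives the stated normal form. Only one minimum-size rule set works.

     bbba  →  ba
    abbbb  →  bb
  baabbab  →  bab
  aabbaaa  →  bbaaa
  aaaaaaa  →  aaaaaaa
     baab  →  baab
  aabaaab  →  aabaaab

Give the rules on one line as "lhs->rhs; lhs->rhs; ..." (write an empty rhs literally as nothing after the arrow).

  | bbba => ba
  | abbbb => bbbb => bb
  | baabbab => babbab => bbbab => bab
  | aabbaaa => abbaaa => bbaaa

abb->bb; bbb->b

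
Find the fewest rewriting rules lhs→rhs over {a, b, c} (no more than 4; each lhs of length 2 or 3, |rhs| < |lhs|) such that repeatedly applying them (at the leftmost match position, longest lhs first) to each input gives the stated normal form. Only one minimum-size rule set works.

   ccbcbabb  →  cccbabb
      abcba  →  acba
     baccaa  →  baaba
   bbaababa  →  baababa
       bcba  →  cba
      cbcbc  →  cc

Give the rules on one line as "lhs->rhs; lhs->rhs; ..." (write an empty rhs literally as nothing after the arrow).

  | ccbcbabb => cccbabb
  | abcba => acba
  | baccaa => baaba
  | bbaababa => baababa

bba->ba; bc->; bcb->cb; cca->ab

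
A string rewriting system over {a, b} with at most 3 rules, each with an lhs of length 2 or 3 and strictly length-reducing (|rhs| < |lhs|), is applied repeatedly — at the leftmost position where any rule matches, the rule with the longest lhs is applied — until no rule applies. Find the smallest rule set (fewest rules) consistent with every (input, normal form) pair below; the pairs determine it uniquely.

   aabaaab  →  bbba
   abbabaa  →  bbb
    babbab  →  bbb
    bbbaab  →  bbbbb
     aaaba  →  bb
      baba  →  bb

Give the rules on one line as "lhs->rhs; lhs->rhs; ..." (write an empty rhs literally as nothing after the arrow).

aa->b; ab->a

  | aabaaab => bbaaab => bbbab => bbba
  | abbabaa => ababaa => aabaa => bbaa => bbb
  | babbab => babab => baab => bbb
  | bbbaab => bbbbb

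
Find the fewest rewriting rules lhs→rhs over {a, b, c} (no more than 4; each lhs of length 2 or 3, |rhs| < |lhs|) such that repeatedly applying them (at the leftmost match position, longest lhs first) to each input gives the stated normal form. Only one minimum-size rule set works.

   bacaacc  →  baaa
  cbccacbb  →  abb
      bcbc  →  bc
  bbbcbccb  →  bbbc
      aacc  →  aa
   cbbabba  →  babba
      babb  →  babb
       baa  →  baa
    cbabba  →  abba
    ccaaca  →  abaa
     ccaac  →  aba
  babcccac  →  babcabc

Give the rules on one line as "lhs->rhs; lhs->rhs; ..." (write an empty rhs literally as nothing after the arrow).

  | bacaacc => baaacc => baaac => baaa
  | cbccacbb => ccacbb => abcbb => abb
  | bcbc => bc
  | bbbcbccb => bbbccb => bbbc

ac->a; cb->; cca->ab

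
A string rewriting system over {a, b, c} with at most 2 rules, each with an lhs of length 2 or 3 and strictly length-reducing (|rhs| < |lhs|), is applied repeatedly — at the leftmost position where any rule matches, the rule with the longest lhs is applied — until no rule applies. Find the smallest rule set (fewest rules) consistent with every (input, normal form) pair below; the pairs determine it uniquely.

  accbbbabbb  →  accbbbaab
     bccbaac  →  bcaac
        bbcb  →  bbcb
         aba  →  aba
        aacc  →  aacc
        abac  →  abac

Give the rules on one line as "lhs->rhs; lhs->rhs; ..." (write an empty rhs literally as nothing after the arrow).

abb->aa; cba->a

  | accbbbabbb => accbbbaab
  | bccbaac => bcaac
  | bbcb
  | aba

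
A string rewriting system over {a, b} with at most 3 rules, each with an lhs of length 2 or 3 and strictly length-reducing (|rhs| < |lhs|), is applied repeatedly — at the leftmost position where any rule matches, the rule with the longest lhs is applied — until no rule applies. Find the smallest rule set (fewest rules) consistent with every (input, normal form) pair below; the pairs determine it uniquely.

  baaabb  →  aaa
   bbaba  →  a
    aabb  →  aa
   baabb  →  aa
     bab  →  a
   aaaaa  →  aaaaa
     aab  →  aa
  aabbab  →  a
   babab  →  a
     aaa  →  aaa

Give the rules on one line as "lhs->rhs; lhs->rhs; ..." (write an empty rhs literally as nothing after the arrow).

  | baaabb => aaabb => aaab => aaa
  | bbaba => baba => aba => ba => a
  | aabb => aab => aa
  | baabb => aabb => aab => aa

ab->a; aba->ba; ba->a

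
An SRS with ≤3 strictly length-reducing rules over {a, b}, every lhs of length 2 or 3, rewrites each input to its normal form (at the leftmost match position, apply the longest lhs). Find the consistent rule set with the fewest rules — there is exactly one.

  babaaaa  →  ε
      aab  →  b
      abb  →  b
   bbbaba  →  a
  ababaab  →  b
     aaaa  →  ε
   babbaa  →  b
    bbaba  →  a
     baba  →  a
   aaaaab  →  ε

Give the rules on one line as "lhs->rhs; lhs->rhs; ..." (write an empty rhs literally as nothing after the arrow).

aa->; ab->; bab->ab

  | babaaaa => abaaaa => aaaa => aa => ε
  | aab => b
  | abb => b
  | bbbaba => bbaba => baba => aba => a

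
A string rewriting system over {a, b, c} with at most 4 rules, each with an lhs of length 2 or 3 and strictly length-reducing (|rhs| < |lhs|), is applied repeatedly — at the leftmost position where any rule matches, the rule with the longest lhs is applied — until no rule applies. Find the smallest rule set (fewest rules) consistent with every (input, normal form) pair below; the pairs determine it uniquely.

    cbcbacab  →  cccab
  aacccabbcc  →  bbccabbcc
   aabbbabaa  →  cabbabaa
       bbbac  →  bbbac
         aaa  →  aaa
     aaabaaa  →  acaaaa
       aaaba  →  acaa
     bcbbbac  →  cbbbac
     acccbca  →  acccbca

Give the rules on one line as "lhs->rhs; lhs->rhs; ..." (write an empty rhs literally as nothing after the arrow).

aab->ca; aac->bb; bcb->cb; cba->c

  | cbcbacab => ccbacab => cccab
  | aacccabbcc => bbccabbcc
  | aabbbabaa => cabbabaa
  | bbbac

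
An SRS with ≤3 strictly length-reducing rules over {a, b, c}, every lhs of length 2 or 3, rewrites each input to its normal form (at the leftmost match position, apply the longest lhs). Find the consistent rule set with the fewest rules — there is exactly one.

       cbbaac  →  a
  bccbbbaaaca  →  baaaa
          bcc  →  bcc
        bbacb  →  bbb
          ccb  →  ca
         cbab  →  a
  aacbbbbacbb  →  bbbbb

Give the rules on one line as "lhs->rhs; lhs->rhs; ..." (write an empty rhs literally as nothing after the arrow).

  | cbbaac => abaac => aac => a
  | bccbbbaaaca => bcabbaaaca => bcbaaaca => baaaaca => baaaa
  | bcc
  | bbacb => bbb

ab->; ac->; cb->a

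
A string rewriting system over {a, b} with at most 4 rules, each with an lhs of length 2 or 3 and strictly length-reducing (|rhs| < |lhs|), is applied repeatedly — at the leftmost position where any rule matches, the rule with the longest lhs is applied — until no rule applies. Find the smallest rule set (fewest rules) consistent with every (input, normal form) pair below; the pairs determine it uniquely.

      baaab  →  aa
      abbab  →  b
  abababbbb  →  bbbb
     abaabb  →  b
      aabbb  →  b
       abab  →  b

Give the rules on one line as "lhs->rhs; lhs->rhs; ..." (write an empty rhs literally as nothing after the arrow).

  | baaab => aaab => aa
  | abbab => bab => b
  | abababbbb => babbbb => bbbb
  | abaabb => abb => b

ab->; aba->; baa->aa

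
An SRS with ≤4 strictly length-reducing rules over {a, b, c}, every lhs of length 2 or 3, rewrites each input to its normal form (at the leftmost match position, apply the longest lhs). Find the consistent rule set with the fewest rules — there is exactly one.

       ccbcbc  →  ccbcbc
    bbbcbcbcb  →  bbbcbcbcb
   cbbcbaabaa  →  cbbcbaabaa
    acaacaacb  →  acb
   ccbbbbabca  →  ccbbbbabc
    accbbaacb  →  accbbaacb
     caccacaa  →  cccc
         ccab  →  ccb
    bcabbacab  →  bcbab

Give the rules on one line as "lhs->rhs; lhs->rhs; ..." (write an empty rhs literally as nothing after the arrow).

aca->; bac->; ca->c

  | ccbcbc
  | bbbcbcbcb
  | cbbcbaabaa
  | acaacaacb => acaacb => acb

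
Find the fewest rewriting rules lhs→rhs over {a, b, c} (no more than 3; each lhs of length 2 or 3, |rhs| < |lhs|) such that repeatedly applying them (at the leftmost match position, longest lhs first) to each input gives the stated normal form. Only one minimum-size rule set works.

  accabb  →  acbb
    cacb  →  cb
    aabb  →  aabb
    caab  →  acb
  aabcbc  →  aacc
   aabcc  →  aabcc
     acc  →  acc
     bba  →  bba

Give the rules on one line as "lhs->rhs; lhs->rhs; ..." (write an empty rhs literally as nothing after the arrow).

bcb->c; ca->; caa->ac

  | accabb => acbb
  | cacb => cb
  | aabb
  | caab => acb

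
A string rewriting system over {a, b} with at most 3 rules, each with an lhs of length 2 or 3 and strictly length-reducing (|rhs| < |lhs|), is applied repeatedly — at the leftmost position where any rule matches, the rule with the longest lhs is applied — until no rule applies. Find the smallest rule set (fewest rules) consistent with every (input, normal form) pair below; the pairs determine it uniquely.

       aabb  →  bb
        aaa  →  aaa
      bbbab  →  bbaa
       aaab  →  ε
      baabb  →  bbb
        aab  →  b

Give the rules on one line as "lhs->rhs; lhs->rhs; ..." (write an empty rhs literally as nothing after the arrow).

  | aabb => bb
  | aaa
  | bbbab => bbaa
  | aaab => ab => ε

aab->b; ab->; bab->aa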